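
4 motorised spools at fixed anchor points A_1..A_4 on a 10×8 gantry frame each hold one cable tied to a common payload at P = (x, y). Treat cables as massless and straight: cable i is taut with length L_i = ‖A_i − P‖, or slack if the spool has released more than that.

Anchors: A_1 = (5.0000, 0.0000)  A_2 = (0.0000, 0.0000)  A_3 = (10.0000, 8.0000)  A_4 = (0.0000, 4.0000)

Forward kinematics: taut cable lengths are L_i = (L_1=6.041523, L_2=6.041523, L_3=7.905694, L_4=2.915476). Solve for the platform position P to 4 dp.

expand ‖A_i−P‖²=L_i² and subtract eq 1 (q_i ≔ ‖A_i‖²−L_i²)
q_1 = 25.0000+0.0000−36.5000 = -11.5000
eq1−eq2 → [10.0000  0.0000]·P = 25.0000
eq1−eq3 → [-10.0000  -16.0000]·P = -113.0000
eq1−eq4 → [10.0000  -8.0000]·P = -19.0000
2×2 solve → P = (2.5000, 5.5000)
check cable 4: ‖A_4−P‖² = 8.5000 ≈ L_4² = 8.5000 ✓

(2.5000, 5.5000)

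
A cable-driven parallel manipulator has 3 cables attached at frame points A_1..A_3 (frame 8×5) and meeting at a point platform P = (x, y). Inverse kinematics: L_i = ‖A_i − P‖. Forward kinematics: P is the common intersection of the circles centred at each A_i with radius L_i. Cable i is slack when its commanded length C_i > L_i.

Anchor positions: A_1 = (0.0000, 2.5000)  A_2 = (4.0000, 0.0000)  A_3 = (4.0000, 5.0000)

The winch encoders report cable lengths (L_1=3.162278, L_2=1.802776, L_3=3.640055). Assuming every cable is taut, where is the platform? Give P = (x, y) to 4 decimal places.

expand ‖A_i−P‖²=L_i² and subtract eq 1 (k_i ≔ ‖A_i‖²−L_i²)
k_1 = 0.0000+6.2500−10.0000 = -3.7500
eq1−eq2 → [-8.0000  5.0000]·P = -16.5000
eq1−eq3 → [-8.0000  -5.0000]·P = -31.5000
2×2 solve → P = (3.0000, 1.5000)

(3.0000, 1.5000)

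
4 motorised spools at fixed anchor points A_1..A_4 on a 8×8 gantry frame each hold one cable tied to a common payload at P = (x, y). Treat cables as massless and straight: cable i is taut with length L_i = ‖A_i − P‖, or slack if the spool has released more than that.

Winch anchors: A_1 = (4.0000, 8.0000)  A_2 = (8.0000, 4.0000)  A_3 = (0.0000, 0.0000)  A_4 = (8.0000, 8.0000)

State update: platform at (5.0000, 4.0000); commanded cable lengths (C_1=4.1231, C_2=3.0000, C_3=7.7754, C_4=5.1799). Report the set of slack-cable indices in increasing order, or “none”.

3, 4

i=1: geometric 4.1231 vs commanded 4.1231 ⇒ taut
i=2: geometric 3.0000 vs commanded 3.0000 ⇒ taut
i=3: geometric 6.4031 vs commanded 7.7754 ⇒ slack
i=4: geometric 5.0000 vs commanded 5.1799 ⇒ slack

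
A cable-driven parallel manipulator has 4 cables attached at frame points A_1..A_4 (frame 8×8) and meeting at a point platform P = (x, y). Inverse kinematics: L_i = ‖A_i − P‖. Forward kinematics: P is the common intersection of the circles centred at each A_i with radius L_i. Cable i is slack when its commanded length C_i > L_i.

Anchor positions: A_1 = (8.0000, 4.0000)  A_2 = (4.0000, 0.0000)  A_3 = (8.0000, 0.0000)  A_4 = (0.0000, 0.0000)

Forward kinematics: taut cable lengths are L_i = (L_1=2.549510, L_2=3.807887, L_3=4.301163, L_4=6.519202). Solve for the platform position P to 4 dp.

circle eqns → linear via eq_j − eq_1; set k_j = A_j·A_j − L_j²
k_1 = 64.0000+16.0000−6.5000 = 73.5000
8.0000·x + 8.0000·y = k_1−k_2 = 72.0000
0.0000·x + 8.0000·y = k_1−k_3 = 28.0000
16.0000·x + 8.0000·y = k_1−k_4 = 116.0000
solve first two rows → x=5.5000, y=3.5000
check cable 4: ‖A_4−P‖² = 42.5000 ≈ L_4² = 42.5000 ✓

(5.5000, 3.5000)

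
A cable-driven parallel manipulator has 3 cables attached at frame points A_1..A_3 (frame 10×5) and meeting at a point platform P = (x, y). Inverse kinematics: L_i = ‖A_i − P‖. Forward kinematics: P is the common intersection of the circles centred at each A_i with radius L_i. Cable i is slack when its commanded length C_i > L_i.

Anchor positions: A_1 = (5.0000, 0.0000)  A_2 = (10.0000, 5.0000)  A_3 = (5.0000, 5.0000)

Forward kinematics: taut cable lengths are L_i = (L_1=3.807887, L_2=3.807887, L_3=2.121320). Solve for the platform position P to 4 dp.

(6.5000, 3.5000)

circle eqns → linear via eq_j − eq_1; set k_j = A_j·A_j − L_j²
k_1 = 25.0000+0.0000−14.5000 = 10.5000
-10.0000·x − 10.0000·y = k_1−k_2 = -100.0000
0.0000·x − 10.0000·y = k_1−k_3 = -35.0000
solve first two rows → x=6.5000, y=3.5000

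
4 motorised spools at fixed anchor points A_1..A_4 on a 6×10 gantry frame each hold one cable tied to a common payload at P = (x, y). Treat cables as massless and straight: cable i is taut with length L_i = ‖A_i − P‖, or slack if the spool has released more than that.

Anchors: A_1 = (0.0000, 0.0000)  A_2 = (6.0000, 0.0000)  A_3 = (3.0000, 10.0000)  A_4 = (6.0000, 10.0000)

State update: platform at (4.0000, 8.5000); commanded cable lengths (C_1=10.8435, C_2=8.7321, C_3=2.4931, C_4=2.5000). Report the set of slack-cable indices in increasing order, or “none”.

cable 1: L_1 = ‖A_1−P‖ = 9.3941;  C_1 = 10.8435 → slack
cable 2: L_2 = ‖A_2−P‖ = 8.7321;  C_2 = 8.7321 → taut
cable 3: L_3 = ‖A_3−P‖ = 1.8028;  C_3 = 2.4931 → slack
cable 4: L_4 = ‖A_4−P‖ = 2.5000;  C_4 = 2.5000 → taut

1, 3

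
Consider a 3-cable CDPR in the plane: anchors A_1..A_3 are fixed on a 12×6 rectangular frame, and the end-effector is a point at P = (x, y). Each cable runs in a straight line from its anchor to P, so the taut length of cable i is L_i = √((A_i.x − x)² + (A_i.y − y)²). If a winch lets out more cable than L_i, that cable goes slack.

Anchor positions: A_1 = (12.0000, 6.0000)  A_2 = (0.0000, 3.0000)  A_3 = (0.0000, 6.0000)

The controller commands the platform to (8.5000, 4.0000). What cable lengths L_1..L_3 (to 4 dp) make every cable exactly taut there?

(4.0311, 8.5586, 8.7321)

cable 1: Δx=3.5000, Δy=2.0000; L_1 = √(Δx²+Δy²) = 4.0311
cable 2: Δx=-8.5000, Δy=-1.0000; L_2 = √(Δx²+Δy²) = 8.5586
cable 3: Δx=-8.5000, Δy=2.0000; L_3 = √(Δx²+Δy²) = 8.7321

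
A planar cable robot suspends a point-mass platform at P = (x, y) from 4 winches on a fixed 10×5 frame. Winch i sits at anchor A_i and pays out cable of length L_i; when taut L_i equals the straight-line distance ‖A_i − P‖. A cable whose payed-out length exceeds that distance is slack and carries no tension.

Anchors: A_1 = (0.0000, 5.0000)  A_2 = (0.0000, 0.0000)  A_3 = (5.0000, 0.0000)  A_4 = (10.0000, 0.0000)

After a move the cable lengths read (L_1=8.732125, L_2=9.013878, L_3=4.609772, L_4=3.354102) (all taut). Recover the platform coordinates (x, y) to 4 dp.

circle eqns → linear via eq_j − eq_1; set c_j = A_j·A_j − L_j²
c_1 = 0.0000+25.0000−76.2500 = -51.2500
0.0000·x + 10.0000·y = c_1−c_2 = 30.0000
-10.0000·x + 10.0000·y = c_1−c_3 = -55.0000
-20.0000·x + 10.0000·y = c_1−c_4 = -140.0000
solve first two rows → x=8.5000, y=3.0000
check cable 4: ‖A_4−P‖² = 11.2500 ≈ L_4² = 11.2500 ✓

(8.5000, 3.0000)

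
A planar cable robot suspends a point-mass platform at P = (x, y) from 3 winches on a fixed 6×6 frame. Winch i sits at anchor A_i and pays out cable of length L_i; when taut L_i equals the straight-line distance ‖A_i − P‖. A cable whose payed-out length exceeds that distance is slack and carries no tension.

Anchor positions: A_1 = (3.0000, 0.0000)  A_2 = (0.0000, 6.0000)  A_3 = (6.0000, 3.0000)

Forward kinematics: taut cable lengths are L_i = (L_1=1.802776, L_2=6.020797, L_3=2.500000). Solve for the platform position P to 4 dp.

(4.0000, 1.5000)

expand ‖A_i−P‖²=L_i² and subtract eq 1 (c_i ≔ ‖A_i‖²−L_i²)
c_1 = 9.0000+0.0000−3.2500 = 5.7500
eq1−eq2 → [6.0000  -12.0000]·P = 6.0000
eq1−eq3 → [-6.0000  -6.0000]·P = -33.0000
2×2 solve → P = (4.0000, 1.5000)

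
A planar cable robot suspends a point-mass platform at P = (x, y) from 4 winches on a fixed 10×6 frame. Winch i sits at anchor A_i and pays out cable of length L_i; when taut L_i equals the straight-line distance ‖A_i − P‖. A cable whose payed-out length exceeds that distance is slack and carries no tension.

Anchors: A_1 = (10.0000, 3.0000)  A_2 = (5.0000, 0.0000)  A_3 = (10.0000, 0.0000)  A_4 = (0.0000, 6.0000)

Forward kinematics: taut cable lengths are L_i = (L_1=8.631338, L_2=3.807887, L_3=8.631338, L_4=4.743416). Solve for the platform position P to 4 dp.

circle eqns → linear via eq_j − eq_1; set k_j = A_j·A_j − L_j²
k_1 = 100.0000+9.0000−74.5000 = 34.5000
10.0000·x + 6.0000·y = k_1−k_2 = 24.0000
0.0000·x + 6.0000·y = k_1−k_3 = 9.0000
20.0000·x − 6.0000·y = k_1−k_4 = 21.0000
solve first two rows → x=1.5000, y=1.5000
check cable 4: ‖A_4−P‖² = 22.5000 ≈ L_4² = 22.5000 ✓

(1.5000, 1.5000)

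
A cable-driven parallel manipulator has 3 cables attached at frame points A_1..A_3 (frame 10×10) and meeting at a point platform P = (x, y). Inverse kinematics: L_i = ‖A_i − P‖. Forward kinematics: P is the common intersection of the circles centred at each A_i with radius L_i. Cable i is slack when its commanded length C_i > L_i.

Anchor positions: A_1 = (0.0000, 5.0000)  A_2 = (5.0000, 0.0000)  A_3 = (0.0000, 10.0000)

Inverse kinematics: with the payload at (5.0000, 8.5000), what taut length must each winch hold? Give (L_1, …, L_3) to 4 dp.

(6.1033, 8.5000, 5.2202)

L_1: Δ = A_1−P = (-5.0000, -3.5000) → ‖Δ‖ = √37.2500 = 6.1033
L_2: Δ = A_2−P = (0.0000, -8.5000) → ‖Δ‖ = √72.2500 = 8.5000
L_3: Δ = A_3−P = (-5.0000, 1.5000) → ‖Δ‖ = √27.2500 = 5.2202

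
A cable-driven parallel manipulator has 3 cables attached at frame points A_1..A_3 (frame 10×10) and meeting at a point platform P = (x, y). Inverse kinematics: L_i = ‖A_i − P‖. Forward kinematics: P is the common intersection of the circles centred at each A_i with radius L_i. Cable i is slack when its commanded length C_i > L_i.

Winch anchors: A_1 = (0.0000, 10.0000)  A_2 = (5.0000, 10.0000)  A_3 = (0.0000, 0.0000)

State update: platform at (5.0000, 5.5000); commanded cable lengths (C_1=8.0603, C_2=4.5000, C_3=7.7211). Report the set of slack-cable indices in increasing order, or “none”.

cable 1: √((-5.0000)²+(4.5000)²)=6.7268, C_1=8.0603: slack
cable 2: √((0.0000)²+(4.5000)²)=4.5000, C_2=4.5000: taut
cable 3: √((-5.0000)²+(-5.5000)²)=7.4330, C_3=7.7211: slack

1, 3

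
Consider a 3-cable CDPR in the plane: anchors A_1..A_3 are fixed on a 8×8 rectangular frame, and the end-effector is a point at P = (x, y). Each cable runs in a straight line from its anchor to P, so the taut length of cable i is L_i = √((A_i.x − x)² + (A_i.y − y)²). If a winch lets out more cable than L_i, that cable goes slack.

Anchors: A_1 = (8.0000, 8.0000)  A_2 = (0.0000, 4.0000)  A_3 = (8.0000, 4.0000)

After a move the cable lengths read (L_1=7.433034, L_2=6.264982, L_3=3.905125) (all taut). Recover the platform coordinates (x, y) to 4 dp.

each cable: (A_i−P)·(A_i−P) = L_i²; let c_i = ‖A_i‖²−L_i²
c_1 = 64.0000+64.0000−55.2500 = 72.7500
row 1: 16.0000x + 8.0000y = 96.0000  (c_2=-23.2500)
row 2: 0.0000x + 8.0000y = 8.0000  (c_3=64.7500)
Cramer on rows 1–2 → x = 5.5000, y = 1.0000

(5.5000, 1.0000)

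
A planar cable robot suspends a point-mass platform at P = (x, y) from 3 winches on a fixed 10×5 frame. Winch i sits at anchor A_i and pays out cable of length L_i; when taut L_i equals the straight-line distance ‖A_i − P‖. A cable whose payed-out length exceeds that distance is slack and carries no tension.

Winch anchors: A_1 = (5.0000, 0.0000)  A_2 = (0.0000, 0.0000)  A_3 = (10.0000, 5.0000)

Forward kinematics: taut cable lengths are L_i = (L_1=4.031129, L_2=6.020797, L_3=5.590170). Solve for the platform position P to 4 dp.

(4.5000, 4.0000)

circle eqns → linear via eq_j − eq_1; set k_j = A_j·A_j − L_j²
k_1 = 25.0000+0.0000−16.2500 = 8.7500
10.0000·x + 0.0000·y = k_1−k_2 = 45.0000
-10.0000·x − 10.0000·y = k_1−k_3 = -85.0000
solve first two rows → x=4.5000, y=4.0000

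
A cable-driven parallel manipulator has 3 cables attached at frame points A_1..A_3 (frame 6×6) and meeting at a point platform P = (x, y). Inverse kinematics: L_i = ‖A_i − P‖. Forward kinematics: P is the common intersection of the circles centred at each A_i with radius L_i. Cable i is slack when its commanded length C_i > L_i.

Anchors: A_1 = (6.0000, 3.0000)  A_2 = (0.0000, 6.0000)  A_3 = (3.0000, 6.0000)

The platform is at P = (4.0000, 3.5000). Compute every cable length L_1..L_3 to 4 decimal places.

(2.0616, 4.7170, 2.6926)

L_1 = √((6.0000−4.0000)² + (3.0000−3.5000)²) = 2.0616
L_2 = √((0.0000−4.0000)² + (6.0000−3.5000)²) = 4.7170
L_3 = √((3.0000−4.0000)² + (6.0000−3.5000)²) = 2.6926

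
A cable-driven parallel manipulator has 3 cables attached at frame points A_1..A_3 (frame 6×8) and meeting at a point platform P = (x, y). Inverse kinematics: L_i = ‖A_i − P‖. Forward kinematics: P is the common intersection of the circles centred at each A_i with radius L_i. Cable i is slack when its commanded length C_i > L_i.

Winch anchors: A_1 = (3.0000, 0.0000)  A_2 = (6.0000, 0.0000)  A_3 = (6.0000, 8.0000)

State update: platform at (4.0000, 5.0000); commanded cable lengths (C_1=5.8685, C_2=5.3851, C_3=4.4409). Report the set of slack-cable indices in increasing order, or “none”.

1, 3

cable 1: L_1 = ‖A_1−P‖ = 5.0990;  C_1 = 5.8685 → slack
cable 2: L_2 = ‖A_2−P‖ = 5.3852;  C_2 = 5.3851 → taut
cable 3: L_3 = ‖A_3−P‖ = 3.6056;  C_3 = 4.4409 → slack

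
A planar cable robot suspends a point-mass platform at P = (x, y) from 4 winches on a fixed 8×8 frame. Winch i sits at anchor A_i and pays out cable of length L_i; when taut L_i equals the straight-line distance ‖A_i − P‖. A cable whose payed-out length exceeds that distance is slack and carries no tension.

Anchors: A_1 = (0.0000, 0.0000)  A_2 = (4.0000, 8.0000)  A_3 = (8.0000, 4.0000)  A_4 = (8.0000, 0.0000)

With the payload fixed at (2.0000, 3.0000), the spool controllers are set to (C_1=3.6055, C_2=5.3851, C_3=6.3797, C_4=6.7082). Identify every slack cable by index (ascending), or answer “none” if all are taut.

i=1: geometric 3.6056 vs commanded 3.6055 ⇒ taut
i=2: geometric 5.3852 vs commanded 5.3851 ⇒ taut
i=3: geometric 6.0828 vs commanded 6.3797 ⇒ slack
i=4: geometric 6.7082 vs commanded 6.7082 ⇒ taut

3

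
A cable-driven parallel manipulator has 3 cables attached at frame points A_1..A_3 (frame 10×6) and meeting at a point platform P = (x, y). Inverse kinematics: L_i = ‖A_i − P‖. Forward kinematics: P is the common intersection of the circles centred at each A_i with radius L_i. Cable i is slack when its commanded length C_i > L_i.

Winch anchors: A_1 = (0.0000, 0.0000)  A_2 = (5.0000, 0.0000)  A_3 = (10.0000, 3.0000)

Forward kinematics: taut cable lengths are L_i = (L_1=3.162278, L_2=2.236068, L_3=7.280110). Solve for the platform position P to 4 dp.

(3.0000, 1.0000)

circle eqns → linear via eq_j − eq_1; set q_j = A_j·A_j − L_j²
q_1 = 0.0000+0.0000−10.0000 = -10.0000
-10.0000·x + 0.0000·y = q_1−q_2 = -30.0000
-20.0000·x − 6.0000·y = q_1−q_3 = -66.0000
solve first two rows → x=3.0000, y=1.0000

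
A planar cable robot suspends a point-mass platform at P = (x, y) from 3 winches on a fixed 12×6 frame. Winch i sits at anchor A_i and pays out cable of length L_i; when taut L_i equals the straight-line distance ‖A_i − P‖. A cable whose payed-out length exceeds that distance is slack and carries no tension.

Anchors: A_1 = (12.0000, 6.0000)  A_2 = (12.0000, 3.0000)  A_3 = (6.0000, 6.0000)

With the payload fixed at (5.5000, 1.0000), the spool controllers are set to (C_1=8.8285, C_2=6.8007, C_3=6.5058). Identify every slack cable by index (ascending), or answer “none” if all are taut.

cable 1: √((6.5000)²+(5.0000)²)=8.2006, C_1=8.8285: slack
cable 2: √((6.5000)²+(2.0000)²)=6.8007, C_2=6.8007: taut
cable 3: √((0.5000)²+(5.0000)²)=5.0249, C_3=6.5058: slack

1, 3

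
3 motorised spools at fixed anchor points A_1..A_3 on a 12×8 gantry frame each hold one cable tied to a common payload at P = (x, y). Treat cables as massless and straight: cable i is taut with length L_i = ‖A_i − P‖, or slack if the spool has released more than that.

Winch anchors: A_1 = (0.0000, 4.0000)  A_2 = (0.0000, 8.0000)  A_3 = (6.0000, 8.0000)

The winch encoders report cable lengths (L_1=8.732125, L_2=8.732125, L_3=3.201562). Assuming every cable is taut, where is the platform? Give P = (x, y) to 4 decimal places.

expand ‖A_i−P‖²=L_i² and subtract eq 1 (c_i ≔ ‖A_i‖²−L_i²)
c_1 = 0.0000+16.0000−76.2500 = -60.2500
eq1−eq2 → [0.0000  -8.0000]·P = -48.0000
eq1−eq3 → [-12.0000  -8.0000]·P = -150.0000
2×2 solve → P = (8.5000, 6.0000)

(8.5000, 6.0000)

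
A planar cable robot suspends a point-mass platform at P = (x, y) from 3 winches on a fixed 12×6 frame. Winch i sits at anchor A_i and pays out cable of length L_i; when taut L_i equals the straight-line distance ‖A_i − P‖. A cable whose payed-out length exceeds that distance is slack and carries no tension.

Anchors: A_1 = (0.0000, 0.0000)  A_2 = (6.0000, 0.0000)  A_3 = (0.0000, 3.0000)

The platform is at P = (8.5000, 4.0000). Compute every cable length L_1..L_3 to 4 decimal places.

(9.3941, 4.7170, 8.5586)

L_1: Δ = A_1−P = (-8.5000, -4.0000) → ‖Δ‖ = √88.2500 = 9.3941
L_2: Δ = A_2−P = (-2.5000, -4.0000) → ‖Δ‖ = √22.2500 = 4.7170
L_3: Δ = A_3−P = (-8.5000, -1.0000) → ‖Δ‖ = √73.2500 = 8.5586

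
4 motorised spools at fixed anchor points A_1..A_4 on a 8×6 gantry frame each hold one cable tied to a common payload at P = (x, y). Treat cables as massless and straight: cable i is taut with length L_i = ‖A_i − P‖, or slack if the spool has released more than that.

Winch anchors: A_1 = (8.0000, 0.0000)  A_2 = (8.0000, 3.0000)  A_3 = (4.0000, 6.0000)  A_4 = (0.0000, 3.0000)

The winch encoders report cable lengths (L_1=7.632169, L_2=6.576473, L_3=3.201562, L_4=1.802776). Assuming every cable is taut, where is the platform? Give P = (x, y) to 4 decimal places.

each cable: (A_i−P)·(A_i−P) = L_i²; let q_i = ‖A_i‖²−L_i²
q_1 = 64.0000+0.0000−58.2500 = 5.7500
row 1: 0.0000x − 6.0000y = -24.0000  (q_2=29.7500)
row 2: 8.0000x − 12.0000y = -36.0000  (q_3=41.7500)
row 3: 16.0000x − 6.0000y = 0.0000  (q_4=5.7500)
Cramer on rows 1–2 → x = 1.5000, y = 4.0000
check cable 4: ‖A_4−P‖² = 3.2500 ≈ L_4² = 3.2500 ✓

(1.5000, 4.0000)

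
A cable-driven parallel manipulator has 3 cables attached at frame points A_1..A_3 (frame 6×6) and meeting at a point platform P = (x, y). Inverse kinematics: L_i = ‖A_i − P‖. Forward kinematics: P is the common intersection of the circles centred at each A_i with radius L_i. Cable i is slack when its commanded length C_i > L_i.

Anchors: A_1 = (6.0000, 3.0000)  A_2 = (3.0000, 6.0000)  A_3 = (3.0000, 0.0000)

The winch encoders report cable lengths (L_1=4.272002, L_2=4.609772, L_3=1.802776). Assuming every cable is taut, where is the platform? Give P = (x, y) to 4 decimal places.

expand ‖A_i−P‖²=L_i² and subtract eq 1 (c_i ≔ ‖A_i‖²−L_i²)
c_1 = 36.0000+9.0000−18.2500 = 26.7500
eq1−eq2 → [6.0000  -6.0000]·P = 3.0000
eq1−eq3 → [6.0000  6.0000]·P = 21.0000
2×2 solve → P = (2.0000, 1.5000)

(2.0000, 1.5000)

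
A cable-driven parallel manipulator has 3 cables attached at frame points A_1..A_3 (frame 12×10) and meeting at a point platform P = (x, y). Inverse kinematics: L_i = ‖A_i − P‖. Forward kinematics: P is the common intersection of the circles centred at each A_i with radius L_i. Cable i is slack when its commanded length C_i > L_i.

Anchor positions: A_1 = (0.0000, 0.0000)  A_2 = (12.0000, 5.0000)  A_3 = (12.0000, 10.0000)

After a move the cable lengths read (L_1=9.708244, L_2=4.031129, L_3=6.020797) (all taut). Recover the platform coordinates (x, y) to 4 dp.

(8.0000, 5.5000)

circle eqns → linear via eq_j − eq_1; set c_j = A_j·A_j − L_j²
c_1 = 0.0000+0.0000−94.2500 = -94.2500
-24.0000·x − 10.0000·y = c_1−c_2 = -247.0000
-24.0000·x − 20.0000·y = c_1−c_3 = -302.0000
solve first two rows → x=8.0000, y=5.5000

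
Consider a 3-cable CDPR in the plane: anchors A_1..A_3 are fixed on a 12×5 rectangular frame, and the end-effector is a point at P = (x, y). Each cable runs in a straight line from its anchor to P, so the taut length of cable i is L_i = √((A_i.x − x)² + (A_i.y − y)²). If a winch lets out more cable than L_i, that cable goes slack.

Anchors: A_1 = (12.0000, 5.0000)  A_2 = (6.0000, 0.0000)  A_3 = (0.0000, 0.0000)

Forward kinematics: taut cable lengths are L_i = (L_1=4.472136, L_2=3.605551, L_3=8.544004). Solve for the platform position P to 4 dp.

(8.0000, 3.0000)

circle eqns → linear via eq_j − eq_1; set k_j = A_j·A_j − L_j²
k_1 = 144.0000+25.0000−20.0000 = 149.0000
12.0000·x + 10.0000·y = k_1−k_2 = 126.0000
24.0000·x + 10.0000·y = k_1−k_3 = 222.0000
solve first two rows → x=8.0000, y=3.0000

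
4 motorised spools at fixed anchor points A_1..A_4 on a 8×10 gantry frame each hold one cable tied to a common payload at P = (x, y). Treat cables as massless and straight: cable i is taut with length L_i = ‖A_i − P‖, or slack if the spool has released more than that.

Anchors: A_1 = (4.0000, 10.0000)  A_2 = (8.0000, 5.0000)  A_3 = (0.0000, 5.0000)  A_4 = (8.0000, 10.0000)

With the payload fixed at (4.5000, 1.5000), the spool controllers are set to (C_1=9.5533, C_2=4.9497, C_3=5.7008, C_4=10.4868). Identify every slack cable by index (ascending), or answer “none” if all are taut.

1, 4

i=1: geometric 8.5147 vs commanded 9.5533 ⇒ slack
i=2: geometric 4.9497 vs commanded 4.9497 ⇒ taut
i=3: geometric 5.7009 vs commanded 5.7008 ⇒ taut
i=4: geometric 9.1924 vs commanded 10.4868 ⇒ slack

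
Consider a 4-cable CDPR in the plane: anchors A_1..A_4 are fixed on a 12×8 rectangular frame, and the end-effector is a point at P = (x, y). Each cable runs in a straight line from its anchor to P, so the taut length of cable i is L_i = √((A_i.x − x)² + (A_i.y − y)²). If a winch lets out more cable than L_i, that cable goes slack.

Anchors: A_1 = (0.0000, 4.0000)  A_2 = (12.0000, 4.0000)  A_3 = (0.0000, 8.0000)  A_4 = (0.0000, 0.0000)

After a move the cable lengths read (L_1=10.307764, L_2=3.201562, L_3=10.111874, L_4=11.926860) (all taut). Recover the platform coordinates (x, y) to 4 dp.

(10.0000, 6.5000)

circle eqns → linear via eq_j − eq_1; set q_j = A_j·A_j − L_j²
q_1 = 0.0000+16.0000−106.2500 = -90.2500
-24.0000·x + 0.0000·y = q_1−q_2 = -240.0000
0.0000·x − 8.0000·y = q_1−q_3 = -52.0000
0.0000·x + 8.0000·y = q_1−q_4 = 52.0000
solve first two rows → x=10.0000, y=6.5000
check cable 4: ‖A_4−P‖² = 142.2500 ≈ L_4² = 142.2500 ✓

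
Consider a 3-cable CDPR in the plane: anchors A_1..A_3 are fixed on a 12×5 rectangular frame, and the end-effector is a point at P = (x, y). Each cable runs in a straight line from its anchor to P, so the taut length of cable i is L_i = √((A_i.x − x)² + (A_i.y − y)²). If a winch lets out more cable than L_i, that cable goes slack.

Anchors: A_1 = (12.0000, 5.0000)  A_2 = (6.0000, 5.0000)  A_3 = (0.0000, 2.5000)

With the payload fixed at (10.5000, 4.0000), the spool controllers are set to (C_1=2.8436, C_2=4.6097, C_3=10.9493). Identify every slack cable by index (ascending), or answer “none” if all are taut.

cable 1: √((1.5000)²+(1.0000)²)=1.8028, C_1=2.8436: slack
cable 2: √((-4.5000)²+(1.0000)²)=4.6098, C_2=4.6097: taut
cable 3: √((-10.5000)²+(-1.5000)²)=10.6066, C_3=10.9493: slack

1, 3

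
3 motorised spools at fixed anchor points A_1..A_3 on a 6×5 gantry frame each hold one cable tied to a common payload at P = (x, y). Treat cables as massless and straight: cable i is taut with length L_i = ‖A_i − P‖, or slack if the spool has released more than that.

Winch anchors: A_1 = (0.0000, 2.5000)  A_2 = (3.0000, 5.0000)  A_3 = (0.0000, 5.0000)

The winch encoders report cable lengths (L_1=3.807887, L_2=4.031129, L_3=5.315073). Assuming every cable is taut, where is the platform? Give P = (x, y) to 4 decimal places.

expand ‖A_i−P‖²=L_i² and subtract eq 1 (k_i ≔ ‖A_i‖²−L_i²)
k_1 = 0.0000+6.2500−14.5000 = -8.2500
eq1−eq2 → [-6.0000  -5.0000]·P = -26.0000
eq1−eq3 → [0.0000  -5.0000]·P = -5.0000
2×2 solve → P = (3.5000, 1.0000)

(3.5000, 1.0000)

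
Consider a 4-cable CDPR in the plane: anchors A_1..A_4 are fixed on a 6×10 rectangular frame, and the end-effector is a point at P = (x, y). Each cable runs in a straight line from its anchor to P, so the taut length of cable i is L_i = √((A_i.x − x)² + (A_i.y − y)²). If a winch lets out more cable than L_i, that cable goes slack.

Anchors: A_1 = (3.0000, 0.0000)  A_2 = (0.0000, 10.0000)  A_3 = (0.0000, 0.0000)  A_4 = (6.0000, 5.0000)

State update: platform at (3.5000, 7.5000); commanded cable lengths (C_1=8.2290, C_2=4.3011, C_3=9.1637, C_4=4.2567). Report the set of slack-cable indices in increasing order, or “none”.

1, 3, 4

cable 1: √((-0.5000)²+(-7.5000)²)=7.5166, C_1=8.2290: slack
cable 2: √((-3.5000)²+(2.5000)²)=4.3012, C_2=4.3011: taut
cable 3: √((-3.5000)²+(-7.5000)²)=8.2765, C_3=9.1637: slack
cable 4: √((2.5000)²+(-2.5000)²)=3.5355, C_4=4.2567: slack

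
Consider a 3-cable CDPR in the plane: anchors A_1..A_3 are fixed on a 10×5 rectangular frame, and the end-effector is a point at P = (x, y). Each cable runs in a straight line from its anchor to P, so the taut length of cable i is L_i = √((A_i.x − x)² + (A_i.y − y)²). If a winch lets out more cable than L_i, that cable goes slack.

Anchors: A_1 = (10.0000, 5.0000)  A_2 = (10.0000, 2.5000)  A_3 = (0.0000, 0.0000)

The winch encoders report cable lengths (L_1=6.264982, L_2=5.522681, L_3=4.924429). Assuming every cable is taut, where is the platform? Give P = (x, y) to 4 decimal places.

expand ‖A_i−P‖²=L_i² and subtract eq 1 (c_i ≔ ‖A_i‖²−L_i²)
c_1 = 100.0000+25.0000−39.2500 = 85.7500
eq1−eq2 → [0.0000  5.0000]·P = 10.0000
eq1−eq3 → [20.0000  10.0000]·P = 110.0000
2×2 solve → P = (4.5000, 2.0000)

(4.5000, 2.0000)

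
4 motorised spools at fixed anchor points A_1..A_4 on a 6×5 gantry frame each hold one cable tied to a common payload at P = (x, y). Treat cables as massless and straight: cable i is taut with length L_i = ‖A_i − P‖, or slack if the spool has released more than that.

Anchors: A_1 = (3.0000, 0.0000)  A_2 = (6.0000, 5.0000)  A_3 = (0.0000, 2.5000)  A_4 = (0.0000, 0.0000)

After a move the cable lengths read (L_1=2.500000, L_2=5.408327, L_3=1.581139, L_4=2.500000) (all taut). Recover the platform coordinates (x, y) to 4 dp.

circle eqns → linear via eq_j − eq_1; set c_j = A_j·A_j − L_j²
c_1 = 9.0000+0.0000−6.2500 = 2.7500
-6.0000·x − 10.0000·y = c_1−c_2 = -29.0000
6.0000·x − 5.0000·y = c_1−c_3 = -1.0000
6.0000·x + 0.0000·y = c_1−c_4 = 9.0000
solve first two rows → x=1.5000, y=2.0000
check cable 4: ‖A_4−P‖² = 6.2500 ≈ L_4² = 6.2500 ✓

(1.5000, 2.0000)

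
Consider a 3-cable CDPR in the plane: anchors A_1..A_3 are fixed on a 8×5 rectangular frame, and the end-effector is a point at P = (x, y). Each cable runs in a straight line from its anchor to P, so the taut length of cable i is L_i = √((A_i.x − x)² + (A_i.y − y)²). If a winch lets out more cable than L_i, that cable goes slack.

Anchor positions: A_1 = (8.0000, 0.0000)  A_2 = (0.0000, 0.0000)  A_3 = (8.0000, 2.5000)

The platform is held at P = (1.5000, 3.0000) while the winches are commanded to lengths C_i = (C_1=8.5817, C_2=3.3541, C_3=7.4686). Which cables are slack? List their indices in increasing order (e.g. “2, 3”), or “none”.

1, 3

cable 1: L_1 = ‖A_1−P‖ = 7.1589;  C_1 = 8.5817 → slack
cable 2: L_2 = ‖A_2−P‖ = 3.3541;  C_2 = 3.3541 → taut
cable 3: L_3 = ‖A_3−P‖ = 6.5192;  C_3 = 7.4686 → slack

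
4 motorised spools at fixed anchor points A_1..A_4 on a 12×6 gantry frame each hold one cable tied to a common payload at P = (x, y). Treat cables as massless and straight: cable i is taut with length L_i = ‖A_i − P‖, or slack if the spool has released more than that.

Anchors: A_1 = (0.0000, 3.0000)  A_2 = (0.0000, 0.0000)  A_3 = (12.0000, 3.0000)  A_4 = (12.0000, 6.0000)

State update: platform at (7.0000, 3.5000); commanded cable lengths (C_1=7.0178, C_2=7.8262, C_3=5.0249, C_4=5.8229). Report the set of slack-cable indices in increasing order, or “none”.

i=1: geometric 7.0178 vs commanded 7.0178 ⇒ taut
i=2: geometric 7.8262 vs commanded 7.8262 ⇒ taut
i=3: geometric 5.0249 vs commanded 5.0249 ⇒ taut
i=4: geometric 5.5902 vs commanded 5.8229 ⇒ slack

4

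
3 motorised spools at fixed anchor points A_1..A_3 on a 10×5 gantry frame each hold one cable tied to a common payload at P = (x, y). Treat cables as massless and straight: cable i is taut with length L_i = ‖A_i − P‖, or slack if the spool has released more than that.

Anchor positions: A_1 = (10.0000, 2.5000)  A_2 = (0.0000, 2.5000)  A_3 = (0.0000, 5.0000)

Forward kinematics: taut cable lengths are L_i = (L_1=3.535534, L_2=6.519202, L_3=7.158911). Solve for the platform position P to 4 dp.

circle eqns → linear via eq_j − eq_1; set q_j = A_j·A_j − L_j²
q_1 = 100.0000+6.2500−12.5000 = 93.7500
20.0000·x + 0.0000·y = q_1−q_2 = 130.0000
20.0000·x − 5.0000·y = q_1−q_3 = 120.0000
solve first two rows → x=6.5000, y=2.0000

(6.5000, 2.0000)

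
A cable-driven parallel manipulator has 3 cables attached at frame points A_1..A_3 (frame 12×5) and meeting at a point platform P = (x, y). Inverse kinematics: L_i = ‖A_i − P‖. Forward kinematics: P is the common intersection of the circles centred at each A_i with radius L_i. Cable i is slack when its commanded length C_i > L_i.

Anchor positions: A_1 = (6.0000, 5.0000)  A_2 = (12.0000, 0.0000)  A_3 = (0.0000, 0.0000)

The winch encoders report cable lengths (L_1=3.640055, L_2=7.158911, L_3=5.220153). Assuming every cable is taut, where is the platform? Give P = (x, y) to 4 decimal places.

expand ‖A_i−P‖²=L_i² and subtract eq 1 (k_i ≔ ‖A_i‖²−L_i²)
k_1 = 36.0000+25.0000−13.2500 = 47.7500
eq1−eq2 → [-12.0000  10.0000]·P = -45.0000
eq1−eq3 → [12.0000  10.0000]·P = 75.0000
2×2 solve → P = (5.0000, 1.5000)

(5.0000, 1.5000)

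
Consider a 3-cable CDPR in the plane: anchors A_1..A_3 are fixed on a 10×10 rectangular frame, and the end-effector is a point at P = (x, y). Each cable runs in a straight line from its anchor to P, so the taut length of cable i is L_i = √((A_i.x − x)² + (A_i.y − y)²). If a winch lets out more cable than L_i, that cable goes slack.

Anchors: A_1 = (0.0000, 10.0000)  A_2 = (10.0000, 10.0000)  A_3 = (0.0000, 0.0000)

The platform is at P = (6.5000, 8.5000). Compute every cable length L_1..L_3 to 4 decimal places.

cable 1: Δx=-6.5000, Δy=1.5000; L_1 = √(Δx²+Δy²) = 6.6708
cable 2: Δx=3.5000, Δy=1.5000; L_2 = √(Δx²+Δy²) = 3.8079
cable 3: Δx=-6.5000, Δy=-8.5000; L_3 = √(Δx²+Δy²) = 10.7005

(6.6708, 3.8079, 10.7005)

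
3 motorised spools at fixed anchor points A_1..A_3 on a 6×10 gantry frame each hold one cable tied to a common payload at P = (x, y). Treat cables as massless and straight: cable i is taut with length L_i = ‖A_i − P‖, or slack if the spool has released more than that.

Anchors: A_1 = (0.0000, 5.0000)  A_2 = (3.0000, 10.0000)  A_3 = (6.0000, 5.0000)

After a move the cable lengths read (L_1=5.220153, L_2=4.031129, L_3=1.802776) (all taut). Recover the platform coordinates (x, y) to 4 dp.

circle eqns → linear via eq_j − eq_1; set k_j = A_j·A_j − L_j²
k_1 = 0.0000+25.0000−27.2500 = -2.2500
-6.0000·x − 10.0000·y = k_1−k_2 = -95.0000
-12.0000·x + 0.0000·y = k_1−k_3 = -60.0000
solve first two rows → x=5.0000, y=6.5000

(5.0000, 6.5000)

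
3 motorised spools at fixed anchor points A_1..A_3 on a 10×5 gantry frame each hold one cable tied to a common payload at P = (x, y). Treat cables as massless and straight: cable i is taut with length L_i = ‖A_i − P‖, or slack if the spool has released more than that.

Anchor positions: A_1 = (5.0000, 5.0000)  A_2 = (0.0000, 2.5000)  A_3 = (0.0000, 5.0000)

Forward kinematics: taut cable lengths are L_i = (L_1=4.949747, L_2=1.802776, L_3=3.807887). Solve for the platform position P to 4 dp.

each cable: (A_i−P)·(A_i−P) = L_i²; let k_i = ‖A_i‖²−L_i²
k_1 = 25.0000+25.0000−24.5000 = 25.5000
row 1: 10.0000x + 5.0000y = 22.5000  (k_2=3.0000)
row 2: 10.0000x + 0.0000y = 15.0000  (k_3=10.5000)
Cramer on rows 1–2 → x = 1.5000, y = 1.5000

(1.5000, 1.5000)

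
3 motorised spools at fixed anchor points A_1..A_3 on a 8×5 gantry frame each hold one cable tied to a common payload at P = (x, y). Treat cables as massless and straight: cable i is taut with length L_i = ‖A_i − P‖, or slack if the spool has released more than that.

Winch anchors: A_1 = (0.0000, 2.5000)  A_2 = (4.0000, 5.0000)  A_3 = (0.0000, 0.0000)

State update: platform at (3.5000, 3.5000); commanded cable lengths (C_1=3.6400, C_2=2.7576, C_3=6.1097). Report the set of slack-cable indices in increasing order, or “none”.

cable 1: L_1 = ‖A_1−P‖ = 3.6401;  C_1 = 3.6400 → taut
cable 2: L_2 = ‖A_2−P‖ = 1.5811;  C_2 = 2.7576 → slack
cable 3: L_3 = ‖A_3−P‖ = 4.9497;  C_3 = 6.1097 → slack

2, 3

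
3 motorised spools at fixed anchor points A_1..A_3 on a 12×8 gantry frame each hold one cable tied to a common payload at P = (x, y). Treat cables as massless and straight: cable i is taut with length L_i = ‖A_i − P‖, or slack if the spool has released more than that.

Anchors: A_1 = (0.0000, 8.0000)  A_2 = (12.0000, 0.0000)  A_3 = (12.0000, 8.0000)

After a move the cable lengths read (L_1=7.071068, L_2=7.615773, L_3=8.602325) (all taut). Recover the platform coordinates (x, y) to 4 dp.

(5.0000, 3.0000)

each cable: (A_i−P)·(A_i−P) = L_i²; let k_i = ‖A_i‖²−L_i²
k_1 = 0.0000+64.0000−50.0000 = 14.0000
row 1: -24.0000x + 16.0000y = -72.0000  (k_2=86.0000)
row 2: -24.0000x + 0.0000y = -120.0000  (k_3=134.0000)
Cramer on rows 1–2 → x = 5.0000, y = 3.0000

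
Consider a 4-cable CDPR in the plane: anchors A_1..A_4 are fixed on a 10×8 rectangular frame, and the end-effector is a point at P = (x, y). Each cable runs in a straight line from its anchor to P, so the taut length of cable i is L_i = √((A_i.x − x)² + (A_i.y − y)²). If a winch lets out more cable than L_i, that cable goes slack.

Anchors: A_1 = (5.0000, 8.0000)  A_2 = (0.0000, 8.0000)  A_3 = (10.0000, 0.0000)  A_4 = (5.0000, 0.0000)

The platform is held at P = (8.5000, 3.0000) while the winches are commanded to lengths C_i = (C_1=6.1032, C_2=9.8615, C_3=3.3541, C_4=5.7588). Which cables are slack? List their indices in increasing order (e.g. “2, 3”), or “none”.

4

i=1: geometric 6.1033 vs commanded 6.1032 ⇒ taut
i=2: geometric 9.8615 vs commanded 9.8615 ⇒ taut
i=3: geometric 3.3541 vs commanded 3.3541 ⇒ taut
i=4: geometric 4.6098 vs commanded 5.7588 ⇒ slack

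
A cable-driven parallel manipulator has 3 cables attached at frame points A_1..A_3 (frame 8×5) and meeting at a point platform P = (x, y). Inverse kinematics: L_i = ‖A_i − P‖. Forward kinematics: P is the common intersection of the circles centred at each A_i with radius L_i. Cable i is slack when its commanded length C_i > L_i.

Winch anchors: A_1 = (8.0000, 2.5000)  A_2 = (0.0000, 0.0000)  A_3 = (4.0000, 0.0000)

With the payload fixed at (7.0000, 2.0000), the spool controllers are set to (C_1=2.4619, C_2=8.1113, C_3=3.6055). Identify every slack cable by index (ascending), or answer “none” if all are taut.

1, 2

cable 1: L_1 = ‖A_1−P‖ = 1.1180;  C_1 = 2.4619 → slack
cable 2: L_2 = ‖A_2−P‖ = 7.2801;  C_2 = 8.1113 → slack
cable 3: L_3 = ‖A_3−P‖ = 3.6056;  C_3 = 3.6055 → taut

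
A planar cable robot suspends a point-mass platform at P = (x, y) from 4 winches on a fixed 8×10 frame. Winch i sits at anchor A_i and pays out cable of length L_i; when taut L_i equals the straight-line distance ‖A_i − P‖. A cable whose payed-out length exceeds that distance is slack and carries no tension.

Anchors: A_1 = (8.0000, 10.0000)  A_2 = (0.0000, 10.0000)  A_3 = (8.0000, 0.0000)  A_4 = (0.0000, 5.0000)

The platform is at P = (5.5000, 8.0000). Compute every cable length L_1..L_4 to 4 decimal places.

(3.2016, 5.8523, 8.3815, 6.2650)

cable 1: Δx=2.5000, Δy=2.0000; L_1 = √(Δx²+Δy²) = 3.2016
cable 2: Δx=-5.5000, Δy=2.0000; L_2 = √(Δx²+Δy²) = 5.8523
cable 3: Δx=2.5000, Δy=-8.0000; L_3 = √(Δx²+Δy²) = 8.3815
cable 4: Δx=-5.5000, Δy=-3.0000; L_4 = √(Δx²+Δy²) = 6.2650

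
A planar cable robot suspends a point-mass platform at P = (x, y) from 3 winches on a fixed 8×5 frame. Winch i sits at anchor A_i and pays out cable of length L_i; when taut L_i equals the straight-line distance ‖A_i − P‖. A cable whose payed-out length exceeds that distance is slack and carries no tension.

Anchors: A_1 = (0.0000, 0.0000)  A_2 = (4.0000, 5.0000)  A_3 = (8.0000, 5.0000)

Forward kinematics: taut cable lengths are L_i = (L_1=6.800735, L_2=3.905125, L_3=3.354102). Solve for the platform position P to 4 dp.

(6.5000, 2.0000)

circle eqns → linear via eq_j − eq_1; set k_j = A_j·A_j − L_j²
k_1 = 0.0000+0.0000−46.2500 = -46.2500
-8.0000·x − 10.0000·y = k_1−k_2 = -72.0000
-16.0000·x − 10.0000·y = k_1−k_3 = -124.0000
solve first two rows → x=6.5000, y=2.0000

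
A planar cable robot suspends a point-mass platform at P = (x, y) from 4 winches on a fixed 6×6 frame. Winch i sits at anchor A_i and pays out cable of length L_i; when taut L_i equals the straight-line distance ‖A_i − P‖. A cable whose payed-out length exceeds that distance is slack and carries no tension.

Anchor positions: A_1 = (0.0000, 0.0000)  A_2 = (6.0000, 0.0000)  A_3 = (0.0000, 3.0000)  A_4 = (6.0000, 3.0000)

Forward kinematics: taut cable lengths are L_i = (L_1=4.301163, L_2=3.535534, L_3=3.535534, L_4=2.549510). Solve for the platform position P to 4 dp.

expand ‖A_i−P‖²=L_i² and subtract eq 1 (c_i ≔ ‖A_i‖²−L_i²)
c_1 = 0.0000+0.0000−18.5000 = -18.5000
eq1−eq2 → [-12.0000  0.0000]·P = -42.0000
eq1−eq3 → [0.0000  -6.0000]·P = -15.0000
eq1−eq4 → [-12.0000  -6.0000]·P = -57.0000
2×2 solve → P = (3.5000, 2.5000)
check cable 4: ‖A_4−P‖² = 6.5000 ≈ L_4² = 6.5000 ✓

(3.5000, 2.5000)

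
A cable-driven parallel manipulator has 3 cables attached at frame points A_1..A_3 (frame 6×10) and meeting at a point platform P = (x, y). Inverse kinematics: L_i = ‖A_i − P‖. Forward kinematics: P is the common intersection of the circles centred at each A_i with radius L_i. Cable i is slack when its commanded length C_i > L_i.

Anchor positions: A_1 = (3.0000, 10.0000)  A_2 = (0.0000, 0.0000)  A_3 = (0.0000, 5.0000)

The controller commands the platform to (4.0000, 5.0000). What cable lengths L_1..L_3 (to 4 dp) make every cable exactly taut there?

(5.0990, 6.4031, 4.0000)

L_1: Δ = A_1−P = (-1.0000, 5.0000) → ‖Δ‖ = √26.0000 = 5.0990
L_2: Δ = A_2−P = (-4.0000, -5.0000) → ‖Δ‖ = √41.0000 = 6.4031
L_3: Δ = A_3−P = (-4.0000, 0.0000) → ‖Δ‖ = √16.0000 = 4.0000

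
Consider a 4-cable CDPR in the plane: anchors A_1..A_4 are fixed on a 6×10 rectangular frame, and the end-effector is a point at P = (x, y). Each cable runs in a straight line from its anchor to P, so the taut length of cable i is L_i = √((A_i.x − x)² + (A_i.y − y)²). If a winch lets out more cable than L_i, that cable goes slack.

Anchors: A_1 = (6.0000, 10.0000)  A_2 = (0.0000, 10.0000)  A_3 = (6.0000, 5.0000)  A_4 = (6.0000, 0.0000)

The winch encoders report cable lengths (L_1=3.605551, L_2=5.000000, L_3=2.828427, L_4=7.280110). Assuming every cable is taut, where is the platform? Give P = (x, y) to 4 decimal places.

each cable: (A_i−P)·(A_i−P) = L_i²; let q_i = ‖A_i‖²−L_i²
q_1 = 36.0000+100.0000−13.0000 = 123.0000
row 1: 12.0000x + 0.0000y = 48.0000  (q_2=75.0000)
row 2: 0.0000x + 10.0000y = 70.0000  (q_3=53.0000)
row 3: 0.0000x + 20.0000y = 140.0000  (q_4=-17.0000)
Cramer on rows 1–2 → x = 4.0000, y = 7.0000
check cable 4: ‖A_4−P‖² = 53.0000 ≈ L_4² = 53.0000 ✓

(4.0000, 7.0000)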